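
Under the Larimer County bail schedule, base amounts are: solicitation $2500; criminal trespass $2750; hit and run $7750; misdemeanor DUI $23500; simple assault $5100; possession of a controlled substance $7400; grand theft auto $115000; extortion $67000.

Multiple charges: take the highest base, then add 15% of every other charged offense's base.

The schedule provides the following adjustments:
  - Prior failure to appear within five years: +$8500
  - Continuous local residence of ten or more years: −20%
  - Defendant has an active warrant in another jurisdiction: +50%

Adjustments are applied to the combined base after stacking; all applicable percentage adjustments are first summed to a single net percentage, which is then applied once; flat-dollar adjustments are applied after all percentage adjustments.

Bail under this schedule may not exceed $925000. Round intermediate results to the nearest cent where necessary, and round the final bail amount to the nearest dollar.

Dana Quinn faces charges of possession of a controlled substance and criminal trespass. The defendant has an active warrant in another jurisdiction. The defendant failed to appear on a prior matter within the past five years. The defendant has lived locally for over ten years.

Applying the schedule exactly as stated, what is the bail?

$18656

Base amounts from the schedule: possession of a controlled substance $7400; criminal trespass $2750.
Stacking rule: highest base plus 15% of each additional charge. Highest is possession of a controlled substance at $7400. Additional: $2750 × 15% = $412.50. Combined base = $7400 + $412.50 = $7812.50.
Net percentage adjustment: −20% +50% = +30%. $7812.50 × 1.3 = $10156.25.
Prior failure to appear within five years (+$8500 flat): $10156.25 + $8500 = $18656.25.
$18656.25 is within the $925000 maximum.
Rounded to the nearest dollar: $18656.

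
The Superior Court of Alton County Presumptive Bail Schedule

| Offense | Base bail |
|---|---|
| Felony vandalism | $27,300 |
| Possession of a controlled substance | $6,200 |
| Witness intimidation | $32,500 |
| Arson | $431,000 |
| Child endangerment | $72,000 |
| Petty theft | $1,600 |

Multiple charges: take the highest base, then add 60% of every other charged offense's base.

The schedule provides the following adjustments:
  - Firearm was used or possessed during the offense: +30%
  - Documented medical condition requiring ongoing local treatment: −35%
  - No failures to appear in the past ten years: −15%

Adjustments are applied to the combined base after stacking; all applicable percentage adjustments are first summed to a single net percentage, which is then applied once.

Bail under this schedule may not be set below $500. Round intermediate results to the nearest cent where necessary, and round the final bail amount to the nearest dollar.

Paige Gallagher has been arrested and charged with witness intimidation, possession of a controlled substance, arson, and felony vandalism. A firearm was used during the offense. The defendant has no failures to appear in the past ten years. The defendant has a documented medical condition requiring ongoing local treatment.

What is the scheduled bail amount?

Base amounts from the schedule: witness intimidation $32,500; possession of a controlled substance $6,200; arson $431,000; felony vandalism $27,300.
Stacking rule: highest base plus 60% of each additional charge. Highest is arson at $431,000. Additional: $32,500 × 60% = $19,500; $6,200 × 60% = $3,720; $27,300 × 60% = $16,380. Combined base = $431,000 + $39,600 = $470,600.
Net percentage adjustment: +30% −35% −15% = −20%. $470,600 × 0.8 = $376,480.
$376,480 is at or above the $500 minimum.

$376,480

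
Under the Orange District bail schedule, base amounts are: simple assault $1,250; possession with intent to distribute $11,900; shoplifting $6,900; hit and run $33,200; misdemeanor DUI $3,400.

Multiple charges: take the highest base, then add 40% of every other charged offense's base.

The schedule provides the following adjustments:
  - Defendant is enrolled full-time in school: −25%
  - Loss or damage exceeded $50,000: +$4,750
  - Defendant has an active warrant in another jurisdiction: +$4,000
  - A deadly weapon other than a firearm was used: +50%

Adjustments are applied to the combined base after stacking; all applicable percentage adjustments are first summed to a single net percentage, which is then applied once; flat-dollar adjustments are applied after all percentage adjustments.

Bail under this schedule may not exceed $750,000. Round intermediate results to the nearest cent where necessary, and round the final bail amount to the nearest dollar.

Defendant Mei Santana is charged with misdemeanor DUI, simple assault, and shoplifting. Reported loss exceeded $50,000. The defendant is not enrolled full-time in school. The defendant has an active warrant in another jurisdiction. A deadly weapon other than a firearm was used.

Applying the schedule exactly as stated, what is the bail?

$21,890

Base amounts from the schedule: misdemeanor DUI $3,400; simple assault $1,250; shoplifting $6,900.
Stacking rule: highest base plus 40% of each additional charge. Highest is shoplifting at $6,900. Additional: $3,400 × 40% = $1,360; $1,250 × 40% = $500. Combined base = $6,900 + $1,860 = $8,760.
A deadly weapon other than a firearm was used (+50%): $8,760 × 1.5 = $13,140.
Loss or damage exceeded $50,000 (+$4,750 flat): $13,140 + $4,750 = $17,890.
Defendant has an active warrant in another jurisdiction (+$4,000 flat): $17,890 + $4,000 = $21,890.
$21,890 is within the $750,000 maximum.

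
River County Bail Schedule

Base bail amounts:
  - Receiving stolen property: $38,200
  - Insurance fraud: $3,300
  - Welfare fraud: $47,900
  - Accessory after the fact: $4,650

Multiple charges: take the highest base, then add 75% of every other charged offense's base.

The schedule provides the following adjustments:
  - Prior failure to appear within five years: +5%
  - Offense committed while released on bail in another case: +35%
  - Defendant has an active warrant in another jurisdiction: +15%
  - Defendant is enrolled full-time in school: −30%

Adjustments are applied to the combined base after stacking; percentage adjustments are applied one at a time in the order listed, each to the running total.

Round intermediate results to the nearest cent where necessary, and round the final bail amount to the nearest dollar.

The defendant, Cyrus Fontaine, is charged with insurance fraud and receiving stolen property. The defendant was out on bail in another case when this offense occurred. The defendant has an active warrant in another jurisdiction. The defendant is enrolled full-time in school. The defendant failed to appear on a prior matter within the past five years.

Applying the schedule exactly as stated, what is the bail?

$46,414

Base amounts from the schedule: insurance fraud $3,300; receiving stolen property $38,200.
Stacking rule: highest base plus 75% of each additional charge. Highest is receiving stolen property at $38,200. Additional: $3,300 × 75% = $2,475. Combined base = $38,200 + $2,475 = $40,675.
Prior failure to appear within five years (+5%): $40,675 × 1.05 = $42,708.75.
Offense committed while released on bail in another case (+35%): $42,708.75 × 1.35 = $57,656.81.
Defendant has an active warrant in another jurisdiction (+15%): $57,656.81 × 1.15 = $66,305.33.
Defendant is enrolled full-time in school (−30%): $66,305.33 × 0.7 = $46,413.73.
Rounded to the nearest dollar: $46,414.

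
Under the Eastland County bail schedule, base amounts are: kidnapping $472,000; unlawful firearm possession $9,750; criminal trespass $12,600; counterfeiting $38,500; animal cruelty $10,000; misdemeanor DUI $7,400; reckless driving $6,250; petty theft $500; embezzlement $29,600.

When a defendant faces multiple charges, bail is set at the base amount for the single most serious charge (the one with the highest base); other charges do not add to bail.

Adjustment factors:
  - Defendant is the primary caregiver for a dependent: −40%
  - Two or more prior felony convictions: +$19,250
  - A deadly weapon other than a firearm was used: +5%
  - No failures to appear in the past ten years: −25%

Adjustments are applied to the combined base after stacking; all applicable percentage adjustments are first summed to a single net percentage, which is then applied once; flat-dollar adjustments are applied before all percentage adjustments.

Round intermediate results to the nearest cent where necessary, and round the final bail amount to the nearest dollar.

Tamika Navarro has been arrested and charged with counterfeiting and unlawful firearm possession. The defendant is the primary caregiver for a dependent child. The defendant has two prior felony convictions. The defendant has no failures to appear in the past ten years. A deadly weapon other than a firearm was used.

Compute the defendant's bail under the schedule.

$23,100

Base amounts from the schedule: counterfeiting $38,500; unlawful firearm possession $9,750.
Stacking rule: use the highest base only. Highest is counterfeiting at $38,500. Combined base = $38,500.
Two or more prior felony convictions (+$19,250 flat): $38,500 + $19,250 = $57,750.
Net percentage adjustment: −40% +5% −25% = −60%. $57,750 × 0.4 = $23,100.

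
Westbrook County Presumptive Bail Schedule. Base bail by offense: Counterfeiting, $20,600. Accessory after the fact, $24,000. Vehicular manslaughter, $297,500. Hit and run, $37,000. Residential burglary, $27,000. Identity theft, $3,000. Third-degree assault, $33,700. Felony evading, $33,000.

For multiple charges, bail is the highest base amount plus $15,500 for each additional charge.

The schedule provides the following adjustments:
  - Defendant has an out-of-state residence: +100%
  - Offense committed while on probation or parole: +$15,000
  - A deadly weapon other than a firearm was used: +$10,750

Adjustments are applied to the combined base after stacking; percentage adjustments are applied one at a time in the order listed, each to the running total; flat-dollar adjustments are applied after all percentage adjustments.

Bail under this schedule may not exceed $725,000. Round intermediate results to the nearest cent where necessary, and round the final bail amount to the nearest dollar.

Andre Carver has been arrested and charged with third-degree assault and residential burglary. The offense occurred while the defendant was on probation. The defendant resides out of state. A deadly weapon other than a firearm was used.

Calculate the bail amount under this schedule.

$124,150

Base amounts from the schedule: third-degree assault $33,700; residential burglary $27,000.
Stacking rule: highest base plus $15,500 per additional charge. Highest is third-degree assault at $33,700; 1 additional charge → +$15,500. Combined base = $49,200.
Defendant has an out-of-state residence (+100%): $49,200 × 2 = $98,400.
Offense committed while on probation or parole (+$15,000 flat): $98,400 + $15,000 = $113,400.
A deadly weapon other than a firearm was used (+$10,750 flat): $113,400 + $10,750 = $124,150.
$124,150 is within the $725,000 maximum.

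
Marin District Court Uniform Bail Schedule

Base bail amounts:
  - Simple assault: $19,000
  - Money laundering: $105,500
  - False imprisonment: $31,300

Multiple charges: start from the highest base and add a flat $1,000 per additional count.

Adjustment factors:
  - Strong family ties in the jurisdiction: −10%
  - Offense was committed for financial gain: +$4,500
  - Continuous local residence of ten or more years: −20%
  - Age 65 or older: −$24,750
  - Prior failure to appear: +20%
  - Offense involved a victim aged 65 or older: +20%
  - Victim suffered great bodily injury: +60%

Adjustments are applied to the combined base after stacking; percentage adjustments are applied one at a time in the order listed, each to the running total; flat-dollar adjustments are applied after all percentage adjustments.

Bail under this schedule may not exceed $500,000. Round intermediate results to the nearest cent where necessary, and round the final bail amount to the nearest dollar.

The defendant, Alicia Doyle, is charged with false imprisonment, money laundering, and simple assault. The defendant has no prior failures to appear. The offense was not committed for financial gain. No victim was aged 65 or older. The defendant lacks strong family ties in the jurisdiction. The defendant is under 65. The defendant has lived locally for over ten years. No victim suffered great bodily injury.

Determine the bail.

Base amounts from the schedule: false imprisonment $31,300; money laundering $105,500; simple assault $19,000.
Stacking rule: highest base plus $1,000 per additional charge. Highest is money laundering at $105,500; 2 additional charges → +$2,000. Combined base = $107,500.
Continuous local residence of ten or more years (−20%): $107,500 × 0.8 = $86,000.
$86,000 is within the $500,000 maximum.

$86,000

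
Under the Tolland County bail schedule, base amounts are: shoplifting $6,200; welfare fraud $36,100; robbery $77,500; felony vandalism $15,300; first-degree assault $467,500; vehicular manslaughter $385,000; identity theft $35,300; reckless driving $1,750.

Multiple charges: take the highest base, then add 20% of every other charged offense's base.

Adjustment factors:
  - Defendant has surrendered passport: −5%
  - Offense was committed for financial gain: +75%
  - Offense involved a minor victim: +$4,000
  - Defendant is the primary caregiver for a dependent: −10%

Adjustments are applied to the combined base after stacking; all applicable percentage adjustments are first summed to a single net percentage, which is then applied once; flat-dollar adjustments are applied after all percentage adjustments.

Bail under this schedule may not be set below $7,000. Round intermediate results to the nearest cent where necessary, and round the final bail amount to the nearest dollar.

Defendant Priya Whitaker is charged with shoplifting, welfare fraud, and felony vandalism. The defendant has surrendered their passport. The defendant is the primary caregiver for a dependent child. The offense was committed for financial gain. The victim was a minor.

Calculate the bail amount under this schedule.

$68,640

Base amounts from the schedule: shoplifting $6,200; welfare fraud $36,100; felony vandalism $15,300.
Stacking rule: highest base plus 20% of each additional charge. Highest is welfare fraud at $36,100. Additional: $6,200 × 20% = $1,240; $15,300 × 20% = $3,060. Combined base = $36,100 + $4,300 = $40,400.
Net percentage adjustment: −5% +75% −10% = +60%. $40,400 × 1.6 = $64,640.
Offense involved a minor victim (+$4,000 flat): $64,640 + $4,000 = $68,640.
$68,640 is at or above the $7,000 minimum.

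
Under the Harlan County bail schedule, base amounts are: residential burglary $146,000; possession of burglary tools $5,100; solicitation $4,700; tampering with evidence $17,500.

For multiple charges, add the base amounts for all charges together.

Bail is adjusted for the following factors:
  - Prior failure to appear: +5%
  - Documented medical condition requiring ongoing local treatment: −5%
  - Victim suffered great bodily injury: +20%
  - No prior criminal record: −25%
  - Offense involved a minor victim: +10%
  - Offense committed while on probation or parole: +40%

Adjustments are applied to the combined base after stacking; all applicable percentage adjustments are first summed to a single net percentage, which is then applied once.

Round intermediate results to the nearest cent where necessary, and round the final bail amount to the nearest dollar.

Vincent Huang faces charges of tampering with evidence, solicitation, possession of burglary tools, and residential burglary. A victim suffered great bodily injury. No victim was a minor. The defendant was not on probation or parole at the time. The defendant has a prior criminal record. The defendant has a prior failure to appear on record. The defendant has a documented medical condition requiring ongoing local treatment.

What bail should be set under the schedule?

Base amounts from the schedule: tampering with evidence $17,500; solicitation $4,700; possession of burglary tools $5,100; residential burglary $146,000.
Stacking rule: sum of all bases. $17,500 + $4,700 + $5,100 + $146,000 = $173,300.
Net percentage adjustment: +5% −5% +20% = +20%. $173,300 × 1.2 = $207,960.

$207,960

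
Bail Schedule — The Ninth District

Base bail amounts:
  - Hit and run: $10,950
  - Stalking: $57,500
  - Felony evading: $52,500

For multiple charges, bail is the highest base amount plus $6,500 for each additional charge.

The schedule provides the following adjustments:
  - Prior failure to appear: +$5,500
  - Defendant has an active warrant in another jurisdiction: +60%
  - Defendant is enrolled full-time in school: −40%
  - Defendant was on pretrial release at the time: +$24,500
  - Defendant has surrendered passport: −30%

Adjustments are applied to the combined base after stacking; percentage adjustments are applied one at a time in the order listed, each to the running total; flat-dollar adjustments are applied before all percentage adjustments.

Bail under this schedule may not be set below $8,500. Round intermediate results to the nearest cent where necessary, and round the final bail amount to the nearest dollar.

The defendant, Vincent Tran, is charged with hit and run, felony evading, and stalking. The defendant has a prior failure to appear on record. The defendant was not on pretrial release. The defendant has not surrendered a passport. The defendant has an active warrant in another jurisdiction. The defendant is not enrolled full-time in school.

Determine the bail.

$121,600

Base amounts from the schedule: hit and run $10,950; felony evading $52,500; stalking $57,500.
Stacking rule: highest base plus $6,500 per additional charge. Highest is stalking at $57,500; 2 additional charges → +$13,000. Combined base = $70,500.
Prior failure to appear (+$5,500 flat): $70,500 + $5,500 = $76,000.
Defendant has an active warrant in another jurisdiction (+60%): $76,000 × 1.6 = $121,600.
$121,600 is at or above the $8,500 minimum.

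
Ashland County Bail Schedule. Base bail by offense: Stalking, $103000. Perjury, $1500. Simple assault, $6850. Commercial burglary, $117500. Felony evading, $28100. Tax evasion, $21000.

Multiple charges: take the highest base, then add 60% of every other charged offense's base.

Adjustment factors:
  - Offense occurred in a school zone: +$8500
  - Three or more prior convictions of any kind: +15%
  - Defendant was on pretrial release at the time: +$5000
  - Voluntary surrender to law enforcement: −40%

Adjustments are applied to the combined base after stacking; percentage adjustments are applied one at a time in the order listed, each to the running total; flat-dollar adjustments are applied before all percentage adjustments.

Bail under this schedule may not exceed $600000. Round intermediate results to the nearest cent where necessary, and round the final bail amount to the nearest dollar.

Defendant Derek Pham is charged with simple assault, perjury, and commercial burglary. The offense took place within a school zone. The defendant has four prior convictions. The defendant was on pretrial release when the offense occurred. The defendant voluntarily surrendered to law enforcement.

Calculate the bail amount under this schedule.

Base amounts from the schedule: simple assault $6850; perjury $1500; commercial burglary $117500.
Stacking rule: highest base plus 60% of each additional charge. Highest is commercial burglary at $117500. Additional: $6850 × 60% = $4110; $1500 × 60% = $900. Combined base = $117500 + $5010 = $122510.
Offense occurred in a school zone (+$8500 flat): $122510 + $8500 = $131010.
Defendant was on pretrial release at the time (+$5000 flat): $131010 + $5000 = $136010.
Three or more prior convictions of any kind (+15%): $136010 × 1.15 = $156411.50.
Voluntary surrender to law enforcement (−40%): $156411.50 × 0.6 = $93846.90.
$93846.90 is within the $600000 maximum.
Rounded to the nearest dollar: $93847.

$93847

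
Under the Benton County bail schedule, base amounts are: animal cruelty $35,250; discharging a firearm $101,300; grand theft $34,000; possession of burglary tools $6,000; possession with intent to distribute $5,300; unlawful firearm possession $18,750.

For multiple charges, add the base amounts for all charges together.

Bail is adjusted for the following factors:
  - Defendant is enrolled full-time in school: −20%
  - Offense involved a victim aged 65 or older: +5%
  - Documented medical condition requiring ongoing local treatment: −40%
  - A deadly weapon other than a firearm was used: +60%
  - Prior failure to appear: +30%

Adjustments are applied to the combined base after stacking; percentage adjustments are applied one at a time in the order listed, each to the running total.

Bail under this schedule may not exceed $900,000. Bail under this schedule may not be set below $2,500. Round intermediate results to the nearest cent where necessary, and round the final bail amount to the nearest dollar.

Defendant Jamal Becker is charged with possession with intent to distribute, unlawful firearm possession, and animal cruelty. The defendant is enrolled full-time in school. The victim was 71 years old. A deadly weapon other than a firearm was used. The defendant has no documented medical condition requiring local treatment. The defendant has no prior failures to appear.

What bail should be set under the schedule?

$79,699

Base amounts from the schedule: possession with intent to distribute $5,300; unlawful firearm possession $18,750; animal cruelty $35,250.
Stacking rule: sum of all bases. $5,300 + $18,750 + $35,250 = $59,300.
Defendant is enrolled full-time in school (−20%): $59,300 × 0.8 = $47,440.
Offense involved a victim aged 65 or older (+5%): $47,440 × 1.05 = $49,812.
A deadly weapon other than a firearm was used (+60%): $49,812 × 1.6 = $79,699.20.
$79,699.20 is within the $900,000 maximum.
$79,699.20 is at or above the $2,500 minimum.
Rounded to the nearest dollar: $79,699.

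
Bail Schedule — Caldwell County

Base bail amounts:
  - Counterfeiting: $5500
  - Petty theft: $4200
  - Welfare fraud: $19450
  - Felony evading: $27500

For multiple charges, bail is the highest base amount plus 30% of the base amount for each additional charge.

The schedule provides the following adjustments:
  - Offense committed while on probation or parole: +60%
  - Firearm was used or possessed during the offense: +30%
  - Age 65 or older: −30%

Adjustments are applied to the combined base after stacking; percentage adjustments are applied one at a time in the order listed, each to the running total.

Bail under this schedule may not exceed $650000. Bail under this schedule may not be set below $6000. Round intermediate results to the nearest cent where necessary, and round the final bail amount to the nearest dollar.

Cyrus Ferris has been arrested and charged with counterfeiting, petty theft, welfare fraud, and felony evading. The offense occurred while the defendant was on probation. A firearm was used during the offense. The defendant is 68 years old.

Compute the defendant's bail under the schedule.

$52773

Base amounts from the schedule: counterfeiting $5500; petty theft $4200; welfare fraud $19450; felony evading $27500.
Stacking rule: highest base plus 30% of each additional charge. Highest is felony evading at $27500. Additional: $5500 × 30% = $1650; $4200 × 30% = $1260; $19450 × 30% = $5835. Combined base = $27500 + $8745 = $36245.
Offense committed while on probation or parole (+60%): $36245 × 1.6 = $57992.
Firearm was used or possessed during the offense (+30%): $57992 × 1.3 = $75389.60.
Age 65 or older (−30%): $75389.60 × 0.7 = $52772.72.
$52772.72 is within the $650000 maximum.
$52772.72 is at or above the $6000 minimum.
Rounded to the nearest dollar: $52773.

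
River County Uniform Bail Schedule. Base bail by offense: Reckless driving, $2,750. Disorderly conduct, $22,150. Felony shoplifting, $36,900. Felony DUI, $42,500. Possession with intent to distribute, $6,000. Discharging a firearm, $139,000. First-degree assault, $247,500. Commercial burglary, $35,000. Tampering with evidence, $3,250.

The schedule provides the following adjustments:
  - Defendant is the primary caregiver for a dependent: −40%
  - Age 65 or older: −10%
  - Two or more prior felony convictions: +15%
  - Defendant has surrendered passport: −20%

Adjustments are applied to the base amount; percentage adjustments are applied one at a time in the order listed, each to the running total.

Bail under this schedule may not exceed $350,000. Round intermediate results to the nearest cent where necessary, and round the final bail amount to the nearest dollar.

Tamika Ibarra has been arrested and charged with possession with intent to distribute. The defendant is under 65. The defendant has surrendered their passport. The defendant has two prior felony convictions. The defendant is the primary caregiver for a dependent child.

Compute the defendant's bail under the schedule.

Base amounts from the schedule: possession with intent to distribute $6,000.
Single charge. Combined base = $6,000.
Defendant is the primary caregiver for a dependent (−40%): $6,000 × 0.6 = $3,600.
Two or more prior felony convictions (+15%): $3,600 × 1.15 = $4,140.
Defendant has surrendered passport (−20%): $4,140 × 0.8 = $3,312.
$3,312 is within the $350,000 maximum.

$3,312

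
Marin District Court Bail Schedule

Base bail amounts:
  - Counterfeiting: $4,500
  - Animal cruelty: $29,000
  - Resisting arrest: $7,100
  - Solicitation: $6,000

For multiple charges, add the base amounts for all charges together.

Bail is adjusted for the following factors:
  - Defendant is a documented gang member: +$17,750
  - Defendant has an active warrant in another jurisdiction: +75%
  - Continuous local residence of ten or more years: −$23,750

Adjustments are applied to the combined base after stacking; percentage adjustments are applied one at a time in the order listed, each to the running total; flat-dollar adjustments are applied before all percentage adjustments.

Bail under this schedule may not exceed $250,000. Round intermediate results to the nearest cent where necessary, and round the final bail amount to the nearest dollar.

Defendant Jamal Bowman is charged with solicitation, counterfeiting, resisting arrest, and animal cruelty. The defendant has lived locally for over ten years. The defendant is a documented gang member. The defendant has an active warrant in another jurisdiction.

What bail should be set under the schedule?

$71,050

Base amounts from the schedule: solicitation $6,000; counterfeiting $4,500; resisting arrest $7,100; animal cruelty $29,000.
Stacking rule: sum of all bases. $6,000 + $4,500 + $7,100 + $29,000 = $46,600.
Defendant is a documented gang member (+$17,750 flat): $46,600 + $17,750 = $64,350.
Continuous local residence of ten or more years (−$23,750 flat): $64,350 − $23,750 = $40,600.
Defendant has an active warrant in another jurisdiction (+75%): $40,600 × 1.75 = $71,050.
$71,050 is within the $250,000 maximum.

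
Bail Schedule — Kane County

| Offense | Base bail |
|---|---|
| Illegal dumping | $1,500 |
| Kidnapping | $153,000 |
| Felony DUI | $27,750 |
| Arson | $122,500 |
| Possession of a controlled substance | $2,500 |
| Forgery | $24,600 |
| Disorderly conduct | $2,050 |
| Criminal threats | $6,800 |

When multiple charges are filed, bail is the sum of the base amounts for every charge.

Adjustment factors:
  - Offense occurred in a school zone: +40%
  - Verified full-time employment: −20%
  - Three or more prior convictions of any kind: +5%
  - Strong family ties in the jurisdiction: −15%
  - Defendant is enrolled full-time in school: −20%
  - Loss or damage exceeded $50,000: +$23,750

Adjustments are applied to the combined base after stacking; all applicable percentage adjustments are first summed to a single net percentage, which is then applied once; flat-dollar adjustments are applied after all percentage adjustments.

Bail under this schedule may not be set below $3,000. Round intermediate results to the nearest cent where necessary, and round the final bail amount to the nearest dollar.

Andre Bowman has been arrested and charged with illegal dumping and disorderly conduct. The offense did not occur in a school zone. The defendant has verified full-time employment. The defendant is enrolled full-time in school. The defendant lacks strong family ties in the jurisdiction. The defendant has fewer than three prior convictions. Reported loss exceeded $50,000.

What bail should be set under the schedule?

Base amounts from the schedule: illegal dumping $1,500; disorderly conduct $2,050.
Stacking rule: sum of all bases. $1,500 + $2,050 = $3,550.
Net percentage adjustment: −20% −20% = −40%. $3,550 × 0.6 = $2,130.
Loss or damage exceeded $50,000 (+$23,750 flat): $2,130 + $23,750 = $25,880.
$25,880 is at or above the $3,000 minimum.

$25,880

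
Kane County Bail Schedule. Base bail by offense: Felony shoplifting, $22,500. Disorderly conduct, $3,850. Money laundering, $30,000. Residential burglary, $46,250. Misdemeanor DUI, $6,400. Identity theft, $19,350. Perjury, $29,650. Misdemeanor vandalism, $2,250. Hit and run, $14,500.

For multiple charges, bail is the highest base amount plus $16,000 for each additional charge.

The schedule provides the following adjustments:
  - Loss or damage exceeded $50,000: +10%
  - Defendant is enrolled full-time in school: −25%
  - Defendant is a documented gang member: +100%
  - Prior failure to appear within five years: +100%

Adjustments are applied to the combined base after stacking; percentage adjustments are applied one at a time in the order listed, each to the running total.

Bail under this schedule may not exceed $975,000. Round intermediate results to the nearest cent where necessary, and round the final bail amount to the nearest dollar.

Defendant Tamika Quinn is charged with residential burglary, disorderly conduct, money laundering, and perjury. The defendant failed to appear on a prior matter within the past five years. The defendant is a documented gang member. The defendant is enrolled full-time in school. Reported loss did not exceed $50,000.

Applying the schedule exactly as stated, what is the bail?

Base amounts from the schedule: residential burglary $46,250; disorderly conduct $3,850; money laundering $30,000; perjury $29,650.
Stacking rule: highest base plus $16,000 per additional charge. Highest is residential burglary at $46,250; 3 additional charges → +$48,000. Combined base = $94,250.
Defendant is enrolled full-time in school (−25%): $94,250 × 0.75 = $70,687.50.
Defendant is a documented gang member (+100%): $70,687.50 × 2 = $141,375.
Prior failure to appear within five years (+100%): $141,375 × 2 = $282,750.
$282,750 is within the $975,000 maximum.

$282,750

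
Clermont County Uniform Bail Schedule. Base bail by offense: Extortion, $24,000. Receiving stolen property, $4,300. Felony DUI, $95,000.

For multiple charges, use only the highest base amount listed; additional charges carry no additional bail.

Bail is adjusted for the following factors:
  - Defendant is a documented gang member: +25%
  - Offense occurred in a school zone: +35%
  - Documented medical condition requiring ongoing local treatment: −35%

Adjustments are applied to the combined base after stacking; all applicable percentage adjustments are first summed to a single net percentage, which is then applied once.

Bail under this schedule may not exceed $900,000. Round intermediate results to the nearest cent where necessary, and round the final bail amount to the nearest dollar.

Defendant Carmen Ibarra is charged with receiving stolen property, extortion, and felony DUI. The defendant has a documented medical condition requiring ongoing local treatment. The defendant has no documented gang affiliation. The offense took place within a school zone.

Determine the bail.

$95,000

Base amounts from the schedule: receiving stolen property $4,300; extortion $24,000; felony DUI $95,000.
Stacking rule: use the highest base only. Highest is felony DUI at $95,000. Combined base = $95,000.
Net percentage adjustment: +35% −35% = +0%. $95,000 × 1 = $95,000.
$95,000 is within the $900,000 maximum.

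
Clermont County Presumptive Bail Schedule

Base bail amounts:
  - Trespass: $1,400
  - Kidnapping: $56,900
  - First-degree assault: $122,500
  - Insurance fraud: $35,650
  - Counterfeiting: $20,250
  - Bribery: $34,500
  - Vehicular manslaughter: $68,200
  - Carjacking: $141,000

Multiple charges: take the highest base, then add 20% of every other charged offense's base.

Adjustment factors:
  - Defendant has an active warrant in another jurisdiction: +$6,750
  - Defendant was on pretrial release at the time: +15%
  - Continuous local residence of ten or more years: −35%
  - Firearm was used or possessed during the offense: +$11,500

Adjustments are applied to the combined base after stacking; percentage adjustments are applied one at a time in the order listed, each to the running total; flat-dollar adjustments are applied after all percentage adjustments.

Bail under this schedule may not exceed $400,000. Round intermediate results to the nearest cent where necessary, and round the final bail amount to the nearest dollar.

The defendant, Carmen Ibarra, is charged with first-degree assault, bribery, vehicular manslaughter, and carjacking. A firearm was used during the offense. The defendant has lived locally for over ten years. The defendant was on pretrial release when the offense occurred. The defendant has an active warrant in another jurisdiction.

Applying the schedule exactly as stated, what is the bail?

$157,315

Base amounts from the schedule: first-degree assault $122,500; bribery $34,500; vehicular manslaughter $68,200; carjacking $141,000.
Stacking rule: highest base plus 20% of each additional charge. Highest is carjacking at $141,000. Additional: $122,500 × 20% = $24,500; $34,500 × 20% = $6,900; $68,200 × 20% = $13,640. Combined base = $141,000 + $45,040 = $186,040.
Defendant was on pretrial release at the time (+15%): $186,040 × 1.15 = $213,946.
Continuous local residence of ten or more years (−35%): $213,946 × 0.65 = $139,064.90.
Defendant has an active warrant in another jurisdiction (+$6,750 flat): $139,064.90 + $6,750 = $145,814.90.
Firearm was used or possessed during the offense (+$11,500 flat): $145,814.90 + $11,500 = $157,314.90.
$157,314.90 is within the $400,000 maximum.
Rounded to the nearest dollar: $157,315.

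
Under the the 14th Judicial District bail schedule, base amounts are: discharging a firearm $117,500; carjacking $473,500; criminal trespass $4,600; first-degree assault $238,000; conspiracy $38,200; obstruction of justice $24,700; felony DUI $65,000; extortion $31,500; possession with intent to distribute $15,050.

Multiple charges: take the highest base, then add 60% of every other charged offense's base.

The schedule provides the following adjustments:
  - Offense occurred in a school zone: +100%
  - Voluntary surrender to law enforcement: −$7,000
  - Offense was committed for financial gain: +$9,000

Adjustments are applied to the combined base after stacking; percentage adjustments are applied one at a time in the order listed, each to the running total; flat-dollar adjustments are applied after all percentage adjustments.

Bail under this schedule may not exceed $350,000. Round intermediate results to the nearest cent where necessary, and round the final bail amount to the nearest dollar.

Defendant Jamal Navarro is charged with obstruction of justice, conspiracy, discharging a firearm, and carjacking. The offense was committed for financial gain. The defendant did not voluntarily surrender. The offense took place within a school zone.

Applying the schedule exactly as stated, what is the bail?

Base amounts from the schedule: obstruction of justice $24,700; conspiracy $38,200; discharging a firearm $117,500; carjacking $473,500.
Stacking rule: highest base plus 60% of each additional charge. Highest is carjacking at $473,500. Additional: $24,700 × 60% = $14,820; $38,200 × 60% = $22,920; $117,500 × 60% = $70,500. Combined base = $473,500 + $108,240 = $581,740.
Offense occurred in a school zone (+100%): $581,740 × 2 = $1,163,480.
Offense was committed for financial gain (+$9,000 flat): $1,163,480 + $9,000 = $1,172,480.
Result $1,172,480 exceeds the maximum of $350,000; bail is capped at $350,000.

$350,000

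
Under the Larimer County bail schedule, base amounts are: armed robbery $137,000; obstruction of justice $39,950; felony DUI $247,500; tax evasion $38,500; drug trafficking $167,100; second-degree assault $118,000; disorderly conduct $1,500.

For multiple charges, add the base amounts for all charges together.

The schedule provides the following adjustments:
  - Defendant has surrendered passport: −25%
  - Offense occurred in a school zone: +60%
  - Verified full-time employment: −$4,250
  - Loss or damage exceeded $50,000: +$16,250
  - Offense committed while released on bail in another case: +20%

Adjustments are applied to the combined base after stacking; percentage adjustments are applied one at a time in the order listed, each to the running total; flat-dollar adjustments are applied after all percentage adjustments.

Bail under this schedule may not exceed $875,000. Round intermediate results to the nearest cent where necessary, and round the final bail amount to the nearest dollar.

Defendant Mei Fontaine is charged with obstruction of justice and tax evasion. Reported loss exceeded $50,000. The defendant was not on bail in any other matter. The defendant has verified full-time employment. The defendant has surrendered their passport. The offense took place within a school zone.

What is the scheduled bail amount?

Base amounts from the schedule: obstruction of justice $39,950; tax evasion $38,500.
Stacking rule: sum of all bases. $39,950 + $38,500 = $78,450.
Defendant has surrendered passport (−25%): $78,450 × 0.75 = $58,837.50.
Offense occurred in a school zone (+60%): $58,837.50 × 1.6 = $94,140.
Verified full-time employment (−$4,250 flat): $94,140 − $4,250 = $89,890.
Loss or damage exceeded $50,000 (+$16,250 flat): $89,890 + $16,250 = $106,140.
$106,140 is within the $875,000 maximum.

$106,140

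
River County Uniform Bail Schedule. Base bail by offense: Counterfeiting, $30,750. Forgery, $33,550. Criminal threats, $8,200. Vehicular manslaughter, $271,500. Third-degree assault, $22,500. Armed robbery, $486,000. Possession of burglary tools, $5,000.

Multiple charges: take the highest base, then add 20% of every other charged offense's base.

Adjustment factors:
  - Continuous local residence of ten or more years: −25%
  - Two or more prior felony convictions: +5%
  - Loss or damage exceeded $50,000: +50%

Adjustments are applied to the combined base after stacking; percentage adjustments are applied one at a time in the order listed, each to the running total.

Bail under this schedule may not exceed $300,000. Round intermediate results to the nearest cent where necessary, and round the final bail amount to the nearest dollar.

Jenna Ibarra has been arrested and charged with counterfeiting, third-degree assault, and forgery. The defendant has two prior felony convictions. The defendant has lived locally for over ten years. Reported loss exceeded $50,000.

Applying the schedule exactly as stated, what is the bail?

Base amounts from the schedule: counterfeiting $30,750; third-degree assault $22,500; forgery $33,550.
Stacking rule: highest base plus 20% of each additional charge. Highest is forgery at $33,550. Additional: $30,750 × 20% = $6,150; $22,500 × 20% = $4,500. Combined base = $33,550 + $10,650 = $44,200.
Continuous local residence of ten or more years (−25%): $44,200 × 0.75 = $33,150.
Two or more prior felony convictions (+5%): $33,150 × 1.05 = $34,807.50.
Loss or damage exceeded $50,000 (+50%): $34,807.50 × 1.5 = $52,211.25.
$52,211.25 is within the $300,000 maximum.
Rounded to the nearest dollar: $52,211.

$52,211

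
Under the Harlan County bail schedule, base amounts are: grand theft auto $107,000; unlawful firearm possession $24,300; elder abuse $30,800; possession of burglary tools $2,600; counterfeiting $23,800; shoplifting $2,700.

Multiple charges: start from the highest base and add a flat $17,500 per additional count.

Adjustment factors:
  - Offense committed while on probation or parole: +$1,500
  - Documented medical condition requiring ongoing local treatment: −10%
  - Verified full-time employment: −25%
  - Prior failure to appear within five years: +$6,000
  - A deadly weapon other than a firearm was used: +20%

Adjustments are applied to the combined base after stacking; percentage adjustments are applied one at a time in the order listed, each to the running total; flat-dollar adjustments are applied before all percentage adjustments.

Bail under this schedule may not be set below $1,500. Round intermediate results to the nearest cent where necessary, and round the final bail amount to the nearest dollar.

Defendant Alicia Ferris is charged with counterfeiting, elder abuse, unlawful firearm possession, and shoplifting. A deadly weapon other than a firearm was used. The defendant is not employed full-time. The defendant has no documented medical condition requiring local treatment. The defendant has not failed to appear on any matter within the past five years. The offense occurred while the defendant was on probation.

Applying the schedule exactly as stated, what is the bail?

$101,760

Base amounts from the schedule: counterfeiting $23,800; elder abuse $30,800; unlawful firearm possession $24,300; shoplifting $2,700.
Stacking rule: highest base plus $17,500 per additional charge. Highest is elder abuse at $30,800; 3 additional charges → +$52,500. Combined base = $83,300.
Offense committed while on probation or parole (+$1,500 flat): $83,300 + $1,500 = $84,800.
A deadly weapon other than a firearm was used (+20%): $84,800 × 1.2 = $101,760.
$101,760 is at or above the $1,500 minimum.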